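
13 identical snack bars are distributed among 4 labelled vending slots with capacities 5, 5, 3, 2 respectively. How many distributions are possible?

10

Ignoring the caps, the number of non-negative solutions to x_1+…+x_4 = 13 is C(16,3) = 560.
Subtract solutions that violate a single cap (substitute x_i' = x_i − (cap_i+1)): x_1 ≥ 6 gives C(10,3) = 120; x_2 ≥ 6 gives C(10,3) = 120; x_3 ≥ 4 gives C(12,3) = 220; x_4 ≥ 3 gives C(13,3) = 286. Together 746.
Add back pairs where two caps are both exceeded: 4 + 20 + 35 + 20 + 35 + 84 = 198.
Subtract triples: 0 + 0 + 1 + 1 = 2.
By inclusion–exclusion the count is 560 − 746 + 198 − 2 = 10.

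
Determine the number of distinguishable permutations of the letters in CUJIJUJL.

3360

CUJIJUJL has 8 letters with J appearing 3 times and U appearing twice.
Dividing 8! = 40320 by 3!·2! = 12 for the repeated letters gives 3360.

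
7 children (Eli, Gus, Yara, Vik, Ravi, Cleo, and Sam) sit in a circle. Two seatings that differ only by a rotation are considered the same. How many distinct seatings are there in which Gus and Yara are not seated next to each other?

Without the restriction there are (6)! = 720 seatings.
Seatings with Gus beside Yara: treat them as a block with 2 internal orders, giving 2 × (5)! = 240.
Subtracting, 720 − 240 = 480.

480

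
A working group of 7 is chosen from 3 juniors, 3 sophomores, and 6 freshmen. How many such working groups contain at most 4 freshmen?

696

Split by how many freshmen are chosen (0 through 4).
Sum: C(6,0)·C(6,7) + C(6,1)·C(6,6) + C(6,2)·C(6,5) + C(6,3)·C(6,4) + C(6,4)·C(6,3) = 0 + 6 + 90 + 300 + 300 = 696.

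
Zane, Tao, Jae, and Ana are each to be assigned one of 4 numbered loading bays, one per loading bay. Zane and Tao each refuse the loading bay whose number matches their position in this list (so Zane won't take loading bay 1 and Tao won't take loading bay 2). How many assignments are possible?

Let Aᵢ (for i ∈ {1, 2}) be the placements that put person i in their forbidden loading bay. Any j of these fix j positions, leaving (4−j)! ways to fill the rest, and there are C(2,j) ways to pick which j.
By inclusion–exclusion, the number of valid placements is Σ_{j=0}^{2} (−1)^j C(2,j)·(4−j)!.
Computing: 24 − 12 + 2 = 14.

14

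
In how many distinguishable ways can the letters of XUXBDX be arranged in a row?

XUXBDX has 6 letters with X appearing 3 times.
The number of distinct arrangements is 6!/(3!) = 720/6 = 120.

120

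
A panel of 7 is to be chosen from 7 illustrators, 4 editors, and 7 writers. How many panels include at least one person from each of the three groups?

27734

Total 7-person selections from all 18: C(18,7) = 31824.
Selections missing a whole group: no illustrators → C(11,7) = 330; no editors → C(14,7) = 3432; no writers → C(11,7) = 330.
Add back selections omitting two groups (i.e. drawn from a single group): C(7,7) + C(4,7) + C(7,7) = 2.
By inclusion–exclusion: 31824 − 4092 + 2 = 27734.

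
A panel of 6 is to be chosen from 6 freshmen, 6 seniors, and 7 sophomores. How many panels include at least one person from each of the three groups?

22785

With no constraint there are C(19,6) = 27132 possible selections.
Subtract selections that omit an entire group: no freshmen → C(13,6) = 1716; no seniors → C(13,6) = 1716; no sophomores → C(12,6) = 924.
Add back selections omitting two groups (i.e. drawn from a single group): C(6,6) + C(6,6) + C(7,6) = 9.
By inclusion–exclusion: 27132 − 4356 + 9 = 22785.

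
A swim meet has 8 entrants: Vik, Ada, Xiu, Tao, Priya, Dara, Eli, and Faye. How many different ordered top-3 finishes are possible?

This is an ordered selection of 3 from 8: P(8,3).
That gives 8 × 7 × 6 = 336.

336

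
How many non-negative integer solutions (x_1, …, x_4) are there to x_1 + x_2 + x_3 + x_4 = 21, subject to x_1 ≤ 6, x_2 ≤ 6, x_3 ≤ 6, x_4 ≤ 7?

Ignoring the caps, the number of non-negative solutions to x_1+…+x_4 = 21 is C(24,3) = 2024.
Subtract solutions that violate a single cap (substitute x_i' = x_i − (cap_i+1)): x_1 ≥ 7 gives C(17,3) = 680; x_2 ≥ 7 gives C(17,3) = 680; x_3 ≥ 7 gives C(17,3) = 680; x_4 ≥ 8 gives C(16,3) = 560. Together 2600.
Add back pairs where two caps are both exceeded: 120 + 120 + 84 + 120 + 84 + 84 = 612.
Subtract triples: 1 + 0 + 0 + 0 = 1.
By inclusion–exclusion the count is 2024 − 2600 + 612 − 1 = 35.

35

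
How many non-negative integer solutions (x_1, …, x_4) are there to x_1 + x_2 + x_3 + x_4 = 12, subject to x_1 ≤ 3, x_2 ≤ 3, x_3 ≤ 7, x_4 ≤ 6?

79

By stars and bars, unrestricted non-negative solutions to x_1+…+x_4 = 12 number C(12+3,3) = 455.
Subtract solutions that violate a single cap (substitute x_i' = x_i − (cap_i+1)): x_1 ≥ 4 gives C(11,3) = 165; x_2 ≥ 4 gives C(11,3) = 165; x_3 ≥ 8 gives C(7,3) = 35; x_4 ≥ 7 gives C(8,3) = 56. Together 421.
Add back pairs where two caps are both exceeded: 35 + 1 + 4 + 1 + 4 + 0 = 45.
By inclusion–exclusion the count is 455 − 421 + 45 = 79.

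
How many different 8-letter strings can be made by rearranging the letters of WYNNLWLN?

1680

WYNNLWLN has 8 letters with L appearing twice, N appearing 3 times, and W appearing twice.
Dividing 8! = 40320 by 3!·2!·2! = 24 for the repeated letters gives 1680.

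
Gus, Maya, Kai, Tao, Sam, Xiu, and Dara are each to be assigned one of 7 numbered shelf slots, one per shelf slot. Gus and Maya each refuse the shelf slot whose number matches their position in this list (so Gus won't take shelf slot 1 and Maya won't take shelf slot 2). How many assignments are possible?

3720

Let Aᵢ (for i ∈ {1, 2}) be the placements that put person i in their forbidden shelf slot. Any j of these fix j positions, leaving (7−j)! ways to fill the rest, and there are C(2,j) ways to pick which j.
By inclusion–exclusion, the number of valid placements is Σ_{j=0}^{2} (−1)^j C(2,j)·(7−j)!.
Computing: 5040 − 1440 + 120 = 3720.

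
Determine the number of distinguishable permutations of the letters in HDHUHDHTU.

3780

The 9 letters of HDHUHDHTU have repeats: D appearing twice, H appearing 4 times, and U appearing twice.
So there are 9! / (4!·2!·2!) = 3780 distinguishable arrangements.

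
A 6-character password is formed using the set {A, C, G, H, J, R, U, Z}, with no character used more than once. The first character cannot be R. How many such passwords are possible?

The first character has 8−1 = 7 choices (anything except R).
The remaining 5 characters are filled from the other 7 symbols without repetition: 7 × 6 × 5 × 4 × 3 = 2520.
Total: 7 × 2520 = 17640.

17640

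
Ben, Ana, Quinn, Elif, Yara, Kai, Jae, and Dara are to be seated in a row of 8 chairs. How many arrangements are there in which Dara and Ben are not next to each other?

30240

There are 8! = 40320 arrangements in all. If Dara and Ben are adjacent, merging them into one block gives 2·(7)! = 10080 arrangements.
So 40320 − 10080 = 30240 arrangements keep them apart.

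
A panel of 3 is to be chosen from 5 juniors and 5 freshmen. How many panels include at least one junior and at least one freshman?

Total 3-person selections from all 10: C(10,3) = 120.
Selections missing a whole group: no juniors → C(5,3) = 10; no freshmen → C(5,3) = 10.
Both groups omitted at once is impossible, so 120 − 20 = 100.

100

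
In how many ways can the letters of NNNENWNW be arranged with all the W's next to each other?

Treat the 2 copies of W as a single block. The multiset to arrange is then {WW, E, N, N, N, N, N}, 7 items in all.
That gives (7)!/(5!) = 42 arrangements.

42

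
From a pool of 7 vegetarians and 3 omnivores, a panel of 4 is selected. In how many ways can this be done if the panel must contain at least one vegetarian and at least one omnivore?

Total 4-person selections from all 10: C(10,4) = 210.
Subtract selections that omit an entire group: no vegetarians → C(3,4) = 0; no omnivores → C(7,4) = 35.
Both groups omitted at once is impossible, so 210 − 35 = 175.

175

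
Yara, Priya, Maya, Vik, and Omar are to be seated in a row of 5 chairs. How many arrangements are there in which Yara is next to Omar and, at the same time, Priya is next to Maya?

Treat {Yara,Omar} as one block (2 orders) and {Priya,Maya} as another (2 orders).
That leaves 3 units to arrange: 2 × 2 × 3! = 4 × 6 = 24.

24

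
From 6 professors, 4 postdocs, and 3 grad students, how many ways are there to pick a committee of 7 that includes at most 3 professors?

Split by how many professors are chosen (0 through 3).
Sum: C(6,0)·C(7,7) + C(6,1)·C(7,6) + C(6,2)·C(7,5) + C(6,3)·C(7,4) = 1 + 42 + 315 + 700 = 1058.

1058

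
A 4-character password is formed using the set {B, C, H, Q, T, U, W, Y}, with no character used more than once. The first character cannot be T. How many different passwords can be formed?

1470

The first character has 8−1 = 7 choices (anything except T).
The remaining 3 characters are filled from the other 7 symbols without repetition: 7 × 6 × 5 = 210.
Total: 7 × 210 = 1470.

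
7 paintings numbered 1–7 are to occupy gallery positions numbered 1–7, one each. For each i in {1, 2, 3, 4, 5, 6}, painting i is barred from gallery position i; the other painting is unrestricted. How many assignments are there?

2119

Let Aᵢ (for 1 ≤ i ≤ 6) be the placements that put painting i in its forbidden gallery position. Any j of these fix j positions, leaving (7−j)! ways to fill the rest, and there are C(6,j) ways to pick which j.
By inclusion–exclusion, the number of valid placements is Σ_{j=0}^{6} (−1)^j C(6,j)·(7−j)!.
Computing: 5040 − 4320 + 1800 − 480 + 90 − 12 + 1 = 2119.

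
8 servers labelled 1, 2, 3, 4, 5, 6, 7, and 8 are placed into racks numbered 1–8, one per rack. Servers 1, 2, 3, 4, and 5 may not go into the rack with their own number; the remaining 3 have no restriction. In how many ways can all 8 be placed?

21234

Let Aᵢ (for 1 ≤ i ≤ 5) be the placements that put server i in its forbidden rack. Any j of these fix j positions, leaving (8−j)! ways to fill the rest, and there are C(5,j) ways to pick which j.
By inclusion–exclusion, the number of valid placements is Σ_{j=0}^{5} (−1)^j C(5,j)·(8−j)!.
Computing: 40320 − 25200 + 7200 − 1200 + 120 − 6 = 21234.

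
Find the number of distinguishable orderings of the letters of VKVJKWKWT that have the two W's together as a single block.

Treat the 2 copies of W as a single block. The multiset to arrange is then {WW, J, K, K, K, T, V, V}, 8 items in all.
That gives (8)!/(3!·2!) = 3360 arrangements.

3360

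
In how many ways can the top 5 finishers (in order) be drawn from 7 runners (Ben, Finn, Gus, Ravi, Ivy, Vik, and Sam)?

2520

This is an ordered selection of 5 from 7: P(7,5).
That gives 7 × 6 × 5 × 4 × 3 = 2520.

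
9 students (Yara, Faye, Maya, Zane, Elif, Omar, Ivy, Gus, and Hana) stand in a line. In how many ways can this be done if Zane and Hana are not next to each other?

There are 9! = 362880 arrangements in all. If Zane and Hana are adjacent, merging them into one block gives 2·(8)! = 80640 arrangements.
Complementary counting: 362880 − 80640 = 282240.

282240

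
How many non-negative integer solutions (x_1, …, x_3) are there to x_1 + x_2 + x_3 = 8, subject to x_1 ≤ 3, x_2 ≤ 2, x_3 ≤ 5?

Ignoring the caps, the number of non-negative solutions to x_1+…+x_3 = 8 is C(10,2) = 45.
Subtract solutions that violate a single cap (substitute x_i' = x_i − (cap_i+1)): x_1 ≥ 4 gives C(6,2) = 15; x_2 ≥ 3 gives C(7,2) = 21; x_3 ≥ 6 gives C(4,2) = 6. Together 42.
Add back pairs where two caps are both exceeded: 3 + 0 + 0 = 3.
By inclusion–exclusion the count is 45 − 42 + 3 = 6.

6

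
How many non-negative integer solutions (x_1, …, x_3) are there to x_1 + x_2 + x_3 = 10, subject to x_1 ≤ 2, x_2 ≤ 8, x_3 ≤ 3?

9

By stars and bars, unrestricted non-negative solutions to x_1+…+x_3 = 10 number C(10+2,2) = 66.
Subtract solutions that violate a single cap (substitute x_i' = x_i − (cap_i+1)): x_1 ≥ 3 gives C(9,2) = 36; x_2 ≥ 9 gives C(3,2) = 3; x_3 ≥ 4 gives C(8,2) = 28. Together 67.
Add back pairs where two caps are both exceeded: 0 + 10 + 0 = 10.
By inclusion–exclusion the count is 66 − 67 + 10 = 9.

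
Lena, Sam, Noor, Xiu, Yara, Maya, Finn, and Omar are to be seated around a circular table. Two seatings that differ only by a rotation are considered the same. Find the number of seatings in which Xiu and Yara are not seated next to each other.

All circular seatings of 8 people number (7)! = 5040.
Seatings with Xiu beside Yara: treat them as a block with 2 internal orders, giving 2 × (6)! = 1440.
Subtracting, 5040 − 1440 = 3600.

3600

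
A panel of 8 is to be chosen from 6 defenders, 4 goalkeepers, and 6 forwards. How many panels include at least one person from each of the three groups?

12285

With no constraint there are C(16,8) = 12870 possible selections.
Subtract selections that omit an entire group: no defenders → C(10,8) = 45; no goalkeepers → C(12,8) = 495; no forwards → C(10,8) = 45.
Add back selections omitting two groups (i.e. drawn from a single group): C(6,8) + C(4,8) + C(6,8) = 0.
By inclusion–exclusion: 12870 − 585 + 0 = 12285.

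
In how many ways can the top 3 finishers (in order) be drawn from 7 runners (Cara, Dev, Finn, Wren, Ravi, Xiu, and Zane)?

This is an ordered selection of 3 from 7: P(7,3).
That gives 7 × 6 × 5 = 210.

210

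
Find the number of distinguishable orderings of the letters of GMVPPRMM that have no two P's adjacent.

2520

There are 8!/(3!·2!) = 3360 arrangements of GMVPPRMM in total.
If the two P's are adjacent, glue them into one block, leaving 7 items to arrange: (7)!/(3!) = 840 ways.
Hence 3360 − 840 = 2520.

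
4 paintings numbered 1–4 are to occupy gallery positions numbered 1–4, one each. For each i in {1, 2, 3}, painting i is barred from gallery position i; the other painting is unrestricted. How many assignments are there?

Let Aᵢ (for i ∈ {1, 2, 3}) be the placements that put painting i in its forbidden gallery position. Any j of these fix j positions, leaving (4−j)! ways to fill the rest, and there are C(3,j) ways to pick which j.
By inclusion–exclusion, the number of valid placements is Σ_{j=0}^{3} (−1)^j C(3,j)·(4−j)!.
Computing: 24 − 18 + 6 − 1 = 11.

11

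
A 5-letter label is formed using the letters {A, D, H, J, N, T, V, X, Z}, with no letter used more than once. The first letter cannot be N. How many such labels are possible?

13440

The first letter has 9−1 = 8 choices (anything except N).
The remaining 4 letters are filled from the other 8 symbols without repetition: 8 × 7 × 6 × 5 = 1680.
Total: 8 × 1680 = 13440.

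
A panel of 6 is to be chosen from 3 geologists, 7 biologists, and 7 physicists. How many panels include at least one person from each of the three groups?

8967

Unrestricted: C(17,6) = 12376 ways to pick any 6 of the 17.
Subtract selections that omit an entire group: no geologists → C(14,6) = 3003; no biologists → C(10,6) = 210; no physicists → C(10,6) = 210.
Add back selections omitting two groups (i.e. drawn from a single group): C(3,6) + C(7,6) + C(7,6) = 14.
By inclusion–exclusion: 12376 − 3423 + 14 = 8967.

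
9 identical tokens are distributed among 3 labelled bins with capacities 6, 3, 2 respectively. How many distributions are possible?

Without the upper bounds there are C(11,2) = 55 ways to split 9 among 3 bins.
Subtract solutions that violate a single cap (substitute x_i' = x_i − (cap_i+1)): x_1 ≥ 7 gives C(4,2) = 6; x_2 ≥ 4 gives C(7,2) = 21; x_3 ≥ 3 gives C(8,2) = 28. Together 55.
Add back pairs where two caps are both exceeded: 0 + 0 + 6 = 6.
By inclusion–exclusion the count is 55 − 55 + 6 = 6.

6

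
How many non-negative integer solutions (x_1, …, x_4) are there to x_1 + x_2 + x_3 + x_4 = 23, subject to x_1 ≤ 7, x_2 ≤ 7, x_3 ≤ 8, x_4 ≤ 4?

20

Ignoring the caps, the number of non-negative solutions to x_1+…+x_4 = 23 is C(26,3) = 2600.
Subtract solutions that violate a single cap (substitute x_i' = x_i − (cap_i+1)): x_1 ≥ 8 gives C(18,3) = 816; x_2 ≥ 8 gives C(18,3) = 816; x_3 ≥ 9 gives C(17,3) = 680; x_4 ≥ 5 gives C(21,3) = 1330. Together 3642.
Add back pairs where two caps are both exceeded: 120 + 84 + 286 + 84 + 286 + 220 = 1080.
Subtract triples: 0 + 10 + 4 + 4 = 18.
By inclusion–exclusion the count is 2600 − 3642 + 1080 − 18 = 20.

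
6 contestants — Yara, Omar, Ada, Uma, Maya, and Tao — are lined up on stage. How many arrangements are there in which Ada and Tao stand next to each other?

Place the 4 others and the Ada-Tao pair as 5 objects in a line; the pair has 2 internal arrangements.
That gives 2 × 5! = 2 × 120 = 240.

240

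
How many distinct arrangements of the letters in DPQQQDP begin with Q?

90

Fix Q in the first position and arrange the remaining 6 letters.
Those 6 letters have D appearing twice, P appearing twice, and Q appearing twice, giving (6)!/(2!·2!·2!) = 90.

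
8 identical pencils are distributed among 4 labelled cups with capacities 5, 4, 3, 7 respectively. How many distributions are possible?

99

By stars and bars, unrestricted non-negative solutions to x_1+…+x_4 = 8 number C(8+3,3) = 165.
Subtract solutions that violate a single cap (substitute x_i' = x_i − (cap_i+1)): x_1 ≥ 6 gives C(5,3) = 10; x_2 ≥ 5 gives C(6,3) = 20; x_3 ≥ 4 gives C(7,3) = 35; x_4 ≥ 8 gives C(3,3) = 1. Together 66.
No two caps can be exceeded simultaneously, so the pair terms are all 0.
By inclusion–exclusion the count is 165 − 66 + 0 = 99.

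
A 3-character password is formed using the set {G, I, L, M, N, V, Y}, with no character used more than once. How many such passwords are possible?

210

This is a permutation of 3 out of 7: P(7,3) = 7!/4!.
7 × 6 × 5 = 210.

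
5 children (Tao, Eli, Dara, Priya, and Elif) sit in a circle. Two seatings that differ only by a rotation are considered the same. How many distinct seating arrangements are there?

Around a circle, 5 distinct people have 5!/5 = (4)! = 24 rotationally distinct seatings.

24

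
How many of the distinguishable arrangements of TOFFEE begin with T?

30

With the first slot taken by T, it remains to arrange the other 5 letters (OFFEE).
Those 5 letters have E appearing twice and F appearing twice, giving (5)!/(2!·2!) = 30.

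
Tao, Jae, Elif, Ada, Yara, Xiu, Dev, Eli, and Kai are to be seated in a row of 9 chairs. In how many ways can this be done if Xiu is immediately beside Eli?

Treat {Xiu, Eli} as a single unit. There are 8 units to order, and the pair itself can be ordered 2 ways.
That gives 2 × 8! = 2 × 40320 = 80640.

80640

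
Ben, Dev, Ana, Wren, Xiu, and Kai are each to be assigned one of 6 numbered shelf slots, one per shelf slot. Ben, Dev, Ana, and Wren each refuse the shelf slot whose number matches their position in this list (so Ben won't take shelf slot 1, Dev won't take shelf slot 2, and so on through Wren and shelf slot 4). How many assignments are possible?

362

Let Aᵢ (for 1 ≤ i ≤ 4) be the placements that put person i in their forbidden shelf slot. Any j of these fix j positions, leaving (6−j)! ways to fill the rest, and there are C(4,j) ways to pick which j.
By inclusion–exclusion, the number of valid placements is Σ_{j=0}^{4} (−1)^j C(4,j)·(6−j)!.
Computing: 720 − 480 + 144 − 24 + 2 = 362.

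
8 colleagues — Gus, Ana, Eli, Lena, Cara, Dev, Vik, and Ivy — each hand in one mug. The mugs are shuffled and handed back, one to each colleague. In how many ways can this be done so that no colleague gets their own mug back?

Count assignments avoiding every fixed point. For any j of the 8 colleagues fixed to their own mug, the other 8−j can be arranged in (8−j)! ways.
By inclusion–exclusion this is Σ_{j=0}^{8} (−1)^j C(8,j)·(8−j)!.
Computing: 40320 − 40320 + 20160 − 6720 + 1680 − 336 + 56 − 8 + 1 = 14833.

14833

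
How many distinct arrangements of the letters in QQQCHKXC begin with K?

420

With the first slot taken by K, it remains to arrange the other 7 letters (QQQCHXC).
Those 7 letters have C appearing twice and Q appearing 3 times, giving (7)!/(3!·2!) = 420.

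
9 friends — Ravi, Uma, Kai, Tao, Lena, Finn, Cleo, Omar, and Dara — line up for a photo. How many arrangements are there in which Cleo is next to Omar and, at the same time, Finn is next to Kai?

20160

Treat {Cleo,Omar} as one block (2 orders) and {Finn,Kai} as another (2 orders).
That leaves 7 units to arrange: 2 × 2 × 7! = 4 × 5040 = 20160.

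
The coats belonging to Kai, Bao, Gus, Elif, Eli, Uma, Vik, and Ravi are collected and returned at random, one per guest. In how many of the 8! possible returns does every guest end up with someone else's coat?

14833

This is the derangement count D_8: permutations of 8 items with no fixed point.
By inclusion–exclusion this is Σ_{j=0}^{8} (−1)^j C(8,j)·(8−j)!.
Computing: 40320 − 40320 + 20160 − 6720 + 1680 − 336 + 56 − 8 + 1 = 14833.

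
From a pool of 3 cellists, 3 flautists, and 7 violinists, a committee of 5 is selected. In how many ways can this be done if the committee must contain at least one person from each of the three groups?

798

Unrestricted: C(13,5) = 1287 ways to pick any 5 of the 13.
Subtract selections that omit an entire group: no cellists → C(10,5) = 252; no flautists → C(10,5) = 252; no violinists → C(6,5) = 6.
Add back selections omitting two groups (i.e. drawn from a single group): C(3,5) + C(3,5) + C(7,5) = 21.
By inclusion–exclusion: 1287 − 510 + 21 = 798.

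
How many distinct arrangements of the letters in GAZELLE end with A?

With the last slot taken by A, it remains to arrange the other 6 letters (GZELLE).
Those 6 letters have E appearing twice and L appearing twice, giving (6)!/(2!·2!) = 180.

180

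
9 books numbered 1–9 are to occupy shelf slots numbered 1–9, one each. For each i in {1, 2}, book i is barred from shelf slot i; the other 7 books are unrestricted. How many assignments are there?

Let Aᵢ (for i ∈ {1, 2}) be the placements that put book i in its forbidden shelf slot. Any j of these fix j positions, leaving (9−j)! ways to fill the rest, and there are C(2,j) ways to pick which j.
By inclusion–exclusion, the number of valid placements is Σ_{j=0}^{2} (−1)^j C(2,j)·(9−j)!.
Computing: 362880 − 80640 + 5040 = 287280.

287280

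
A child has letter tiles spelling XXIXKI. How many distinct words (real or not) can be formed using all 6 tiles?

The 6 letters of XXIXKI have repeats: I appearing twice and X appearing 3 times.
The number of distinct arrangements is 6!/(3!·2!) = 720/12 = 60.

60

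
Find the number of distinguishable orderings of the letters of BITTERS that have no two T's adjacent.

1800

Total arrangements of BITTERS: 7!/(2!) = 2520.
If the two T's are adjacent, glue them into one block, leaving 6 items to arrange: (6)! = 720 ways.
Subtracting, 2520 − 720 = 1800 arrangements keep the T's apart.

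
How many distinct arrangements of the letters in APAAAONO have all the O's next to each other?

Treat the 2 copies of O as a single block. The multiset to arrange is then {OO, A, A, A, A, N, P}, 7 items in all.
That gives (7)!/(4!) = 210 arrangements.

210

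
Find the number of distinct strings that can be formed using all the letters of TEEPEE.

30

TEEPEE has 6 letters with E appearing 4 times.
So there are 6! / (4!) = 30 distinguishable arrangements.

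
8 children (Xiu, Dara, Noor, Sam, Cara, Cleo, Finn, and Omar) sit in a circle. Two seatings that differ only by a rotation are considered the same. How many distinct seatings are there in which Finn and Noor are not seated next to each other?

Without the restriction there are (7)! = 5040 seatings.
Seatings with Finn beside Noor: treat them as a block with 2 internal orders, giving 2 × (6)! = 1440.
Subtracting, 5040 − 1440 = 3600.

3600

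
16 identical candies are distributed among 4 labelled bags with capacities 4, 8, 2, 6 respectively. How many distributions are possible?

31

By stars and bars, unrestricted non-negative solutions to x_1+…+x_4 = 16 number C(16+3,3) = 969.
Subtract solutions that violate a single cap (substitute x_i' = x_i − (cap_i+1)): x_1 ≥ 5 gives C(14,3) = 364; x_2 ≥ 9 gives C(10,3) = 120; x_3 ≥ 3 gives C(16,3) = 560; x_4 ≥ 7 gives C(12,3) = 220. Together 1264.
Add back pairs where two caps are both exceeded: 10 + 165 + 35 + 35 + 1 + 84 = 330.
Subtract triples: 0 + 0 + 4 + 0 = 4.
By inclusion–exclusion the count is 969 − 1264 + 330 − 4 = 31.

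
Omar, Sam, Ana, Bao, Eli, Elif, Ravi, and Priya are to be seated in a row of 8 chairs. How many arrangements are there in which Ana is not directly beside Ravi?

30240

There are 8! = 40320 arrangements in all. If Ana and Ravi are adjacent, merging them into one block gives 2·(7)! = 10080 arrangements.
So 40320 − 10080 = 30240 arrangements keep them apart.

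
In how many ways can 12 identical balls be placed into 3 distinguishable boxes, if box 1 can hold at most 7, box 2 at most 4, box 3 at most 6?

Without the upper bounds there are C(14,2) = 91 ways to split 12 among 3 boxes.
Subtract solutions that violate a single cap (substitute x_i' = x_i − (cap_i+1)): x_1 ≥ 8 gives C(6,2) = 15; x_2 ≥ 5 gives C(9,2) = 36; x_3 ≥ 7 gives C(7,2) = 21. Together 72.
Add back pairs where two caps are both exceeded: 0 + 0 + 1 = 1.
By inclusion–exclusion the count is 91 − 72 + 1 = 20.

20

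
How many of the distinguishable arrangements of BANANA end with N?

Fix N in the last position and arrange the remaining 5 letters.
Those 5 letters have A appearing 3 times, giving (5)!/(3!) = 20.

20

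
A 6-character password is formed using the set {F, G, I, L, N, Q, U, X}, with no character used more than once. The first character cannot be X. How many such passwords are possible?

The first character has 8−1 = 7 choices (anything except X).
The remaining 5 characters are filled from the other 7 symbols without repetition: 7 × 6 × 5 × 4 × 3 = 2520.
Total: 7 × 2520 = 17640.

17640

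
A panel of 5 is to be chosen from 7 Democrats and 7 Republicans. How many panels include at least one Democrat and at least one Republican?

Total 5-person selections from all 14: C(14,5) = 2002.
Selections missing a whole group: no Democrats → C(7,5) = 21; no Republicans → C(7,5) = 21.
Both groups omitted at once is impossible, so 2002 − 42 = 1960.

1960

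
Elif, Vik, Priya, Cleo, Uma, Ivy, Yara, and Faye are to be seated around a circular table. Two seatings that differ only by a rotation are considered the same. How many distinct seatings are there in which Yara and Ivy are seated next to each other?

Glue Yara and Ivy into a block (2 internal orders). Seating 7 units around a circle gives (6)! arrangements.
So 2 × (6)! = 2 × 720 = 1440.

1440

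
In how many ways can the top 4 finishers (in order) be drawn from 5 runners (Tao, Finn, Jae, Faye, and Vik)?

This is an ordered selection of 4 from 5: P(5,4).
That gives 5 × 4 × 3 × 2 = 120.

120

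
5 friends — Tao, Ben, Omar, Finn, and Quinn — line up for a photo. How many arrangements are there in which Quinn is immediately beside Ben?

48

Place the 3 others and the Quinn-Ben pair as 4 objects in a line; the pair has 2 internal arrangements.
So the count is 2·(4)! = 48.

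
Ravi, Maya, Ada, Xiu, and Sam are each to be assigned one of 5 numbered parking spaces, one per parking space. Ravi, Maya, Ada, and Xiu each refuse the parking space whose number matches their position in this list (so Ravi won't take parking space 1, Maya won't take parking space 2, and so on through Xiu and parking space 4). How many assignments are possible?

53

Let Aᵢ (for 1 ≤ i ≤ 4) be the placements that put person i in their forbidden parking space. Any j of these fix j positions, leaving (5−j)! ways to fill the rest, and there are C(4,j) ways to pick which j.
By inclusion–exclusion, the number of valid placements is Σ_{j=0}^{4} (−1)^j C(4,j)·(5−j)!.
Computing: 120 − 96 + 36 − 8 + 1 = 53.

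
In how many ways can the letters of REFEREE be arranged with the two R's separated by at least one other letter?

There are 7!/(4!·2!) = 105 arrangements of REFEREE in total.
If the two R's are adjacent, glue them into one block, leaving 6 items to arrange: (6)!/(4!) = 30 ways.
Hence 105 − 30 = 75.

75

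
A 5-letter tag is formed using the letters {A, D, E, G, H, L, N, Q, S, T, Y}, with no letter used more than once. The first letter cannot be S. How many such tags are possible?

The first letter has 11−1 = 10 choices (anything except S).
The remaining 4 letters are filled from the other 10 symbols without repetition: 10 × 9 × 8 × 7 = 5040.
Total: 10 × 5040 = 50400.

50400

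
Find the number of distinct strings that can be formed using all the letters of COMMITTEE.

45360

The 9 letters of COMMITTEE have repeats: E appearing twice, M appearing twice, and T appearing twice.
So there are 9! / (2!·2!·2!) = 45360 distinguishable arrangements.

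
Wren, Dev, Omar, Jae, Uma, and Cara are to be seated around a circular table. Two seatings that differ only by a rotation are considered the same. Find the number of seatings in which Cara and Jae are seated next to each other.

48

Glue Cara and Jae into a block (2 internal orders). Seating 5 units around a circle gives (4)! arrangements.
So 2 × (4)! = 2 × 24 = 48.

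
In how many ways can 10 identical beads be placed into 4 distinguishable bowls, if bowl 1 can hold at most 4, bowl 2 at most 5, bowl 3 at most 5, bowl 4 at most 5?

By stars and bars, unrestricted non-negative solutions to x_1+…+x_4 = 10 number C(10+3,3) = 286.
Subtract solutions that violate a single cap (substitute x_i' = x_i − (cap_i+1)): x_1 ≥ 5 gives C(8,3) = 56; x_2 ≥ 6 gives C(7,3) = 35; x_3 ≥ 6 gives C(7,3) = 35; x_4 ≥ 6 gives C(7,3) = 35. Together 161.
No two caps can be exceeded simultaneously, so the pair terms are all 0.
By inclusion–exclusion the count is 286 − 161 + 0 = 125.

125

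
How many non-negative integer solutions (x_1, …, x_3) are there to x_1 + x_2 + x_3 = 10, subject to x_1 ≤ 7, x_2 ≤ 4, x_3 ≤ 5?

24

Ignoring the caps, the number of non-negative solutions to x_1+…+x_3 = 10 is C(12,2) = 66.
Subtract solutions that violate a single cap (substitute x_i' = x_i − (cap_i+1)): x_1 ≥ 8 gives C(4,2) = 6; x_2 ≥ 5 gives C(7,2) = 21; x_3 ≥ 6 gives C(6,2) = 15. Together 42.
No two caps can be exceeded simultaneously, so the pair terms are all 0.
By inclusion–exclusion the count is 66 − 42 + 0 = 24.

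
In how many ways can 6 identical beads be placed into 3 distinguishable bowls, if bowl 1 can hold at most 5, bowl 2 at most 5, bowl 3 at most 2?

16

Ignoring the caps, the number of non-negative solutions to x_1+…+x_3 = 6 is C(8,2) = 28.
Subtract solutions that violate a single cap (substitute x_i' = x_i − (cap_i+1)): x_1 ≥ 6 gives C(2,2) = 1; x_2 ≥ 6 gives C(2,2) = 1; x_3 ≥ 3 gives C(5,2) = 10. Together 12.
No two caps can be exceeded simultaneously, so the pair terms are all 0.
By inclusion–exclusion the count is 28 − 12 + 0 = 16.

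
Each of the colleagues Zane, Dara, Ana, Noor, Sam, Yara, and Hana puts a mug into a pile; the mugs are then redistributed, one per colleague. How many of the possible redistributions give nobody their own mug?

1854

Let Aᵢ be the assignments in which colleague i gets their own mug. We want the size of the complement of A₁∪…∪A_7.
By inclusion–exclusion this is Σ_{j=0}^{7} (−1)^j C(7,j)·(7−j)!.
Computing: 5040 − 5040 + 2520 − 840 + 210 − 42 + 7 − 1 = 1854.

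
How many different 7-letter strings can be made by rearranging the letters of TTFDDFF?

210

The 7 letters of TTFDDFF have repeats: D appearing twice, F appearing 3 times, and T appearing twice.
The number of distinct arrangements is 7!/(3!·2!·2!) = 5040/24 = 210.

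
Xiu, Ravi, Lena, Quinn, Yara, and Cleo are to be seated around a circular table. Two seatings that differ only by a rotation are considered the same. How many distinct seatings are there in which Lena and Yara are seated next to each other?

Treat {Lena, Yara} as one unit (2 internal orders) and seat the resulting 5 units around the table: (4)! circular arrangements.
So 2 × (4)! = 2 × 24 = 48.

48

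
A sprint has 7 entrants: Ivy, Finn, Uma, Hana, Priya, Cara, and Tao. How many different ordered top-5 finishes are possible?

There are 7 choices for 1st place, 6 for 2nd, and so on down to 3 for position 5.
That gives 7 × 6 × 5 × 4 × 3 = 2520.

2520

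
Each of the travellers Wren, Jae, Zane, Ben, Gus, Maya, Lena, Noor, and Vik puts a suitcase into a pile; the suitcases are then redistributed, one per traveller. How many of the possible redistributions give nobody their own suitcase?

133496

This is the derangement count D_9: permutations of 9 items with no fixed point.
By inclusion–exclusion this is Σ_{j=0}^{9} (−1)^j C(9,j)·(9−j)!.
Computing: 362880 − 362880 + 181440 − 60480 + 15120 − 3024 + 504 − 72 + 9 − 1 = 133496.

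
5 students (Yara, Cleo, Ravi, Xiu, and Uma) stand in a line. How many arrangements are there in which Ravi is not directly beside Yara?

72

Of the 5! = 120 arrangements, those with Ravi and Yara adjacent number 2 × 4! = 48 (treat the pair as a block with 2 internal orders).
So 120 − 48 = 72 arrangements keep them apart.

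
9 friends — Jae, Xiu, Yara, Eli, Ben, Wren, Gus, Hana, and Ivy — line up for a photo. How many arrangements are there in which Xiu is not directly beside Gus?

282240

Of the 9! = 362880 arrangements, those with Xiu and Gus adjacent number 2 × 8! = 80640 (treat the pair as a block with 2 internal orders).
So 362880 − 80640 = 282240 arrangements keep them apart.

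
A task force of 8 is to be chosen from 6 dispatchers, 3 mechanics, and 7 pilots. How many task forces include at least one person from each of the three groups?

11529

Unrestricted: C(16,8) = 12870 ways to pick any 8 of the 16.
Selections missing a whole group: no dispatchers → C(10,8) = 45; no mechanics → C(13,8) = 1287; no pilots → C(9,8) = 9.
Add back selections omitting two groups (i.e. drawn from a single group): C(6,8) + C(3,8) + C(7,8) = 0.
By inclusion–exclusion: 12870 − 1341 + 0 = 11529.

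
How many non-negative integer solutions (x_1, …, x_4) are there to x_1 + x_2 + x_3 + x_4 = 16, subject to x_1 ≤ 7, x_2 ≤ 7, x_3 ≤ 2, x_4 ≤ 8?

By stars and bars, unrestricted non-negative solutions to x_1+…+x_4 = 16 number C(16+3,3) = 969.
Subtract solutions that violate a single cap (substitute x_i' = x_i − (cap_i+1)): x_1 ≥ 8 gives C(11,3) = 165; x_2 ≥ 8 gives C(11,3) = 165; x_3 ≥ 3 gives C(16,3) = 560; x_4 ≥ 9 gives C(10,3) = 120. Together 1010.
Add back pairs where two caps are both exceeded: 1 + 56 + 0 + 56 + 0 + 35 = 148.
By inclusion–exclusion the count is 969 − 1010 + 148 = 107.

107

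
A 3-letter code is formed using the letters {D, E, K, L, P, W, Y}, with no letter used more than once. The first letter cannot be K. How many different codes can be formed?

The first letter has 7−1 = 6 choices (anything except K).
The remaining 2 letters are filled from the other 6 symbols without repetition: 6 × 5 = 30.
Total: 6 × 30 = 180.

180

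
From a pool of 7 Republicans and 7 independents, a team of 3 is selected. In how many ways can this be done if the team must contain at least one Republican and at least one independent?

294

Unrestricted: C(14,3) = 364 ways to pick any 3 of the 14.
Subtract selections that omit an entire group: no Republicans → C(7,3) = 35; no independents → C(7,3) = 35.
Both groups omitted at once is impossible, so 364 − 70 = 294.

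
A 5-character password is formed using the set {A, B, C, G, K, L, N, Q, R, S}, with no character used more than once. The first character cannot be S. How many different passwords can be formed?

The first character has 10−1 = 9 choices (anything except S).
The remaining 4 characters are filled from the other 9 symbols without repetition: 9 × 8 × 7 × 6 = 3024.
Total: 9 × 3024 = 27216.

27216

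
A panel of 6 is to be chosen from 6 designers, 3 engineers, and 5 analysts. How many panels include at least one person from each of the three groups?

Unrestricted: C(14,6) = 3003 ways to pick any 6 of the 14.
Selections missing a whole group: no designers → C(8,6) = 28; no engineers → C(11,6) = 462; no analysts → C(9,6) = 84.
Add back selections omitting two groups (i.e. drawn from a single group): C(6,6) + C(3,6) + C(5,6) = 1.
By inclusion–exclusion: 3003 − 574 + 1 = 2430.

2430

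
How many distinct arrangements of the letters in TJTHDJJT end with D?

With the last slot taken by D, it remains to arrange the other 7 letters (TJTHJJT).
Those 7 letters have J appearing 3 times and T appearing 3 times, giving (7)!/(3!·3!) = 140.

140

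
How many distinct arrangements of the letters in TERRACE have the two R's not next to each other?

900

There are 7!/(2!·2!) = 1260 arrangements of TERRACE in total.
If the two R's are adjacent, glue them into one block, leaving 6 items to arrange: (6)!/(2!) = 360 ways.
Hence 1260 − 360 = 900.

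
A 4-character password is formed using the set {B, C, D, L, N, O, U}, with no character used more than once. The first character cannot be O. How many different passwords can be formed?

The first character has 7−1 = 6 choices (anything except O).
The remaining 3 characters are filled from the other 6 symbols without repetition: 6 × 5 × 4 = 120.
Total: 6 × 120 = 720.

720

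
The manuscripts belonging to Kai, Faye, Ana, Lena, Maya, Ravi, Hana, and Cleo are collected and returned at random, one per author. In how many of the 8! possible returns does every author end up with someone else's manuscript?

14833

This is the derangement count D_8: permutations of 8 items with no fixed point.
By inclusion–exclusion this is Σ_{j=0}^{8} (−1)^j C(8,j)·(8−j)!.
Computing: 40320 − 40320 + 20160 − 6720 + 1680 − 336 + 56 − 8 + 1 = 14833.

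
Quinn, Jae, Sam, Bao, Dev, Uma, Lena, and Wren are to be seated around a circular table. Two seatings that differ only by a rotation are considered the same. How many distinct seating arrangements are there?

Around a circle, 8 distinct people have 8!/8 = (7)! = 5040 rotationally distinct seatings.

5040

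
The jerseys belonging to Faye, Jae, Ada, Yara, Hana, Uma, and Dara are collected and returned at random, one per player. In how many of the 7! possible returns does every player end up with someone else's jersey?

1854

Let Aᵢ be the assignments in which player i gets their old jersey. We want the size of the complement of A₁∪…∪A_7.
By inclusion–exclusion this is Σ_{j=0}^{7} (−1)^j C(7,j)·(7−j)!.
Computing: 5040 − 5040 + 2520 − 840 + 210 − 42 + 7 − 1 = 1854.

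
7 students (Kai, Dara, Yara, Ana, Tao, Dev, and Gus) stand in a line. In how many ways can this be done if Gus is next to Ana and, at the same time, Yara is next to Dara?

Treat {Gus,Ana} as one block (2 orders) and {Yara,Dara} as another (2 orders).
That leaves 5 units to arrange: 2 × 2 × 5! = 4 × 120 = 480.

480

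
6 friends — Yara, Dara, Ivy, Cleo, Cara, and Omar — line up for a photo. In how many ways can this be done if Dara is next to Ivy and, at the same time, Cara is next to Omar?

Treat {Dara,Ivy} as one block (2 orders) and {Cara,Omar} as another (2 orders).
That leaves 4 units to arrange: 2 × 2 × 4! = 4 × 24 = 96.

96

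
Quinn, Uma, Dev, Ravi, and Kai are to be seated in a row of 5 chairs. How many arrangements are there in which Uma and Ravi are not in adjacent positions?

There are 5! = 120 arrangements in all. If Uma and Ravi are adjacent, merging them into one block gives 2·(4)! = 48 arrangements.
Complementary counting: 120 − 48 = 72.

72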